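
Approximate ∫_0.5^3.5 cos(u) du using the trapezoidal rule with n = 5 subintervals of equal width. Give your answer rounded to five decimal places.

Δu = (3.5 − 0.5)/5 = 0.6.
f(0.5) ≈ 0.87758, f(1.1) ≈ 0.45360, f(1.7) ≈ -0.12884, f(2.3) ≈ -0.66628, f(2.9) ≈ -0.97096, f(3.5) ≈ -0.93646.
T_5 = (Δu/2)·[f(u_0) + 2f(u_1) + ... + 2f(u_{4}) + f(u_5)].
Sum ≈ -0.80515.

-0.80515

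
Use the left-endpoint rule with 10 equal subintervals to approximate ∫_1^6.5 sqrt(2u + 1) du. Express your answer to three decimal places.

Δu = (6.5 − 1)/10 = 0.55.
Left endpoints: 1, 1.55, 2.1, 2.65, 3.2, 3.75, 4.3, 4.85, 5.4, 5.95.
f(1) ≈ 1.732, f(1.55) ≈ 2.025, f(2.1) ≈ 2.280, f(2.65) ≈ 2.510, f(3.2) ≈ 2.720, f(3.75) ≈ 2.915, f(4.3) ≈ 3.098, f(4.85) ≈ 3.271, f(5.4) ≈ 3.435, f(5.95) ≈ 3.592.
Sum = Δu · [f(1) + f(1.55) + f(2.1) + ...].
Sum ≈ 15.169.

15.169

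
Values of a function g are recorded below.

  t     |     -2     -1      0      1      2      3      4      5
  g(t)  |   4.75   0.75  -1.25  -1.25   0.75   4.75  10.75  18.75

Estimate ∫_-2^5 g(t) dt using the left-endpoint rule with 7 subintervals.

19.25

Δt = 1.
Sum = 1·[4.75 + 0.75 + (-1.25) + (-1.25) + 0.75 + 4.75 + 10.75] = 19.25.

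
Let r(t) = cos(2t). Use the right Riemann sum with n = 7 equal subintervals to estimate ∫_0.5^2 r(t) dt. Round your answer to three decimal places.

-0.915

Δt = (2 − 0.5)/7 = 3/14.
Right endpoints: 5/7, 13/14, 8/7, 19/14, 11/7, 25/14, 2.
r(5/7) ≈ 0.142, r(13/14) ≈ -0.282, r(8/7) ≈ -0.656, r(19/14) ≈ -0.910, r(11/7) ≈ -1.000, r(25/14) ≈ -0.909, r(2) ≈ -0.654.
Sum = Δt · [r(5/7) + r(13/14) + r(8/7) + ...].
Sum ≈ -0.915.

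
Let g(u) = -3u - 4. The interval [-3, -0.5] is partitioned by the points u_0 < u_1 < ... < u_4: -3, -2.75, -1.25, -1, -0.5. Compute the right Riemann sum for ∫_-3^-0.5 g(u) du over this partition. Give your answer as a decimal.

Subinterval widths: 0.25, 1.5, 0.25, 0.5.
Right endpoints: -2.75, -1.25, -1, -0.5.
g(-2.75) = 4.25, g(-1.25) = -0.25, g(-1) = -1, g(-0.5) = -2.5.
Sum = Σ Δu_i · g(u_i).
Sum = -0.8125.

-0.8125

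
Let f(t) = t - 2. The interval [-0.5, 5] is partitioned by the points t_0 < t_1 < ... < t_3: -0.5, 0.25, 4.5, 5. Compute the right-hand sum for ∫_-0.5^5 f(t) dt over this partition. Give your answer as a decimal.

Subinterval widths: 0.75, 4.25, 0.5.
Right endpoints: 0.25, 4.5, 5.
f(0.25) = -1.75, f(4.5) = 2.5, f(5) = 3.
Sum = Σ Δt_i · f(t_i).
Sum = 10.8125.

10.8125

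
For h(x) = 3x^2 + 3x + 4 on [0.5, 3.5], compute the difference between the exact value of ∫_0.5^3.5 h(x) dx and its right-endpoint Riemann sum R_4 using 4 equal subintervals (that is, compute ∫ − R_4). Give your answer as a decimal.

-17.71875

Exact integral: ∫_0.5^3.5 h(x) dx = 72.75.
R_4 = 90.46875.
Error = 72.75 − 90.46875 = -17.71875.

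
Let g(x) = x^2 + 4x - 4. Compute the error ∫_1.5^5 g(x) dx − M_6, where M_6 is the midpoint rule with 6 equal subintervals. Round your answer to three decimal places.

0.099

Exact integral: ∫_1.5^5 g(x) dx ≈ 72.04167.
M_6 ≈ 71.94242.
Error ≈ 72.04167 − 71.94242 ≈ 0.099.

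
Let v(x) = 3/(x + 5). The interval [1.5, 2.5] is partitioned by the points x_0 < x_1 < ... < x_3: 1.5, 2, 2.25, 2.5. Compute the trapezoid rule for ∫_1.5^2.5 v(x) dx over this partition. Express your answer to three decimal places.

Subinterval widths: 0.5, 0.25, 0.25.
v(1.5) = 6/13, v(2) = 3/7, v(2.25) = 12/29, v(2.5) = 0.4.
On each subinterval the trapezoid contributes (Δx_i/2)·[v(x_{i-1}) + v(x_i)].
Sum ≈ 0.430.

0.430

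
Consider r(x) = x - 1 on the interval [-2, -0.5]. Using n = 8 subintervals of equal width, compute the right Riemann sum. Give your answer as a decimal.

Δx = (-0.5 − (-2))/8 = 0.1875.
Right endpoints: -1.8125, -1.625, -1.4375, -1.25, -1.0625, -0.875, -0.6875, -0.5.
r(-1.8125) = -2.8125, r(-1.625) = -2.625, r(-1.4375) = -2.4375, r(-1.25) = -2.25, r(-1.0625) = -2.0625, r(-0.875) = -1.875, r(-0.6875) = -1.6875, r(-0.5) = -1.5.
Sum = Δx · [r(-1.8125) + r(-1.625) + r(-1.4375) + ...].
Sum = -3.234375.

-3.234375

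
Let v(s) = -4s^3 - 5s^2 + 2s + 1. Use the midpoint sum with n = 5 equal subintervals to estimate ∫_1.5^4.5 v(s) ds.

Δs = (4.5 − 1.5)/5 = 0.6.
Midpoints: 1.8, 2.4, 3, 3.6, 4.2.
v(1.8) = -34.928, v(2.4) = -78.296, v(3) = -146, v(3.6) = -243.224, v(4.2) = -375.152.
Sum = Δs · [v(1.8) + v(2.4) + v(3) + v(3.6) + v(4.2)].
Sum = -526.56.

-526.56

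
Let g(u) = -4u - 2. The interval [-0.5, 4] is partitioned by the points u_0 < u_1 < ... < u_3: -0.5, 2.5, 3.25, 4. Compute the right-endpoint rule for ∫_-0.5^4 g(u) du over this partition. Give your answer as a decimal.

Subinterval widths: 3, 0.75, 0.75.
Right endpoints: 2.5, 3.25, 4.
g(2.5) = -12, g(3.25) = -15, g(4) = -18.
Sum = Σ Δu_i · g(u_i).
Sum = -60.75.

-60.75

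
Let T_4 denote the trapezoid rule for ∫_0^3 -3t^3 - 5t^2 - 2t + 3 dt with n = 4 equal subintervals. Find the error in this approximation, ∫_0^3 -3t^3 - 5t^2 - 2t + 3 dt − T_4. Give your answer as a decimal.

5.203125

Exact integral: ∫_0^3 f(t) dt = -105.75.
T_4 = -110.953125.
Error = -105.75 − (-110.953125) = 5.203125.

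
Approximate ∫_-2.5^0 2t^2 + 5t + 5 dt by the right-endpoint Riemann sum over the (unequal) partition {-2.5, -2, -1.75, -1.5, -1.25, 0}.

Subinterval widths: 0.5, 0.25, 0.25, 0.25, 1.25.
Right endpoints: -2, -1.75, -1.5, -1.25, 0.
f(-2) = 3, f(-1.75) = 2.375, f(-1.5) = 2, f(-1.25) = 1.875, f(0) = 5.
Sum = Σ Δt_i · f(t_i).
Sum = 9.3125.

9.3125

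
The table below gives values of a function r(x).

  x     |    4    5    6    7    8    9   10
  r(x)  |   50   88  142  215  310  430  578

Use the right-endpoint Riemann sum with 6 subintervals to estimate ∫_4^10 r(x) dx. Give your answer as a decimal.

Δx = 1.
Sum = 1·[88 + 142 + 215 + 310 + 430 + 578] = 1763.

1763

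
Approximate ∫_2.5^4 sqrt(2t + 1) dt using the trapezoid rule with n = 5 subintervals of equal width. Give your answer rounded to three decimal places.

Δt = (4 − 2.5)/5 = 0.3.
f(2.5) ≈ 2.449, f(2.8) ≈ 2.569, f(3.1) ≈ 2.683, f(3.4) ≈ 2.793, f(3.7) ≈ 2.898, f(4) ≈ 3.000.
T_5 = (Δt/2)·[f(t_0) + 2f(t_1) + ... + 2f(t_{4}) + f(t_5)].
Sum ≈ 4.100.

4.100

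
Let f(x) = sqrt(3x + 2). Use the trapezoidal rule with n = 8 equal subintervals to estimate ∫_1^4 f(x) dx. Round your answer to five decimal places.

Δx = (4 − 1)/8 = 0.375.
f(1) ≈ 2.23607, f(1.375) ≈ 2.47487, f(1.75) ≈ 2.69258, f(2.125) ≈ 2.89396, f(2.5) ≈ 3.08221, f(2.875) ≈ 3.25960, f(3.25) ≈ 3.42783, f(3.625) ≈ 3.58818, f(4) ≈ 3.74166.
T_8 = (Δx/2)·[f(x_0) + 2f(x_1) + ... + 2f(x_{7}) + f(x_8)].
Sum ≈ 9.15303.

9.15303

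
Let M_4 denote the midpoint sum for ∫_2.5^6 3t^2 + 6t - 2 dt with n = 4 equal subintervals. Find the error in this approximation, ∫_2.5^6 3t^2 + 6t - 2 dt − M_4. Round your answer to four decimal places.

Exact integral: ∫_2.5^6 f(t) dt = 282.625.
M_4 ≈ 281.955078.
Error ≈ 282.625 − 281.955078 ≈ 0.6699.

0.6699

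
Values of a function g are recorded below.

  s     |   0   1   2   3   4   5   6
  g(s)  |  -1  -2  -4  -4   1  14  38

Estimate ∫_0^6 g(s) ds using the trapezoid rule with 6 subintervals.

23.5

Δs = 1.
T_6 = (1/2)·[(-1) + 2·(-2) + 2·(-4) + 2·(-4) + 2·1 + 2·14 + 38] = 23.5.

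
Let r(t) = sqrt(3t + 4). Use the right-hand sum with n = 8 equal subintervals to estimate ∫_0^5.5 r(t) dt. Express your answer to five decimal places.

Δt = (5.5 − 0)/8 = 0.6875.
Right endpoints: 0.6875, 1.375, 2.0625, 2.75, 3.4375, 4.125, 4.8125, 5.5.
r(0.6875) ≈ 2.46221, r(1.375) ≈ 2.85044, r(2.0625) ≈ 3.19179, r(2.75) ≈ 3.50000, r(3.4375) ≈ 3.78319, r(4.125) ≈ 4.04660, r(4.8125) ≈ 4.29389, r(5.5) ≈ 4.52769.
Sum = Δt · [r(0.6875) + r(1.375) + r(2.0625) + ...].
Sum ≈ 19.70087.

19.70087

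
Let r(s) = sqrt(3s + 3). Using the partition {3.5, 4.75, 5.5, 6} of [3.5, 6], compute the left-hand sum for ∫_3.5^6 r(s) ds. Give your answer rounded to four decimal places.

9.9157

Subinterval widths: 1.25, 0.75, 0.5.
Left endpoints: 3.5, 4.75, 5.5.
r(3.5) ≈ 3.6742, r(4.75) ≈ 4.1533, r(5.5) ≈ 4.4159.
Sum = Σ Δs_i · r(s_i).
Sum ≈ 9.9157.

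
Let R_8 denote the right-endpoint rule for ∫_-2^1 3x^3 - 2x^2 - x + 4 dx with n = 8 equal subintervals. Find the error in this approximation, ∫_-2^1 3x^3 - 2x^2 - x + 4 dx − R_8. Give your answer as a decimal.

-5.16796875

Exact integral: ∫_-2^1 f(x) dx = -3.75.
R_8 = 1.41796875.
Error = -3.75 − 1.41796875 = -5.16796875.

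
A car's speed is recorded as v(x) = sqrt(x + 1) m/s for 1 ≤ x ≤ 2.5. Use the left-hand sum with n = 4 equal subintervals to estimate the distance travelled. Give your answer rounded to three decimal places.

2.393

Δx = (2.5 − 1)/4 = 0.375.
Left endpoints: 1, 1.375, 1.75, 2.125.
v(1) ≈ 1.414, v(1.375) ≈ 1.541, v(1.75) ≈ 1.658, v(2.125) ≈ 1.768.
Sum = Δx · [v(1) + v(1.375) + v(1.75) + v(2.125)].
Sum ≈ 2.393.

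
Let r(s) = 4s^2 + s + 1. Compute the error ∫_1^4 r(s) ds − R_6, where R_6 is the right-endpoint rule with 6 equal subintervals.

Exact integral: ∫_1^4 r(s) ds = 94.5.
R_6 = 110.75.
Error = 94.5 − 110.75 = -16.25.

-16.25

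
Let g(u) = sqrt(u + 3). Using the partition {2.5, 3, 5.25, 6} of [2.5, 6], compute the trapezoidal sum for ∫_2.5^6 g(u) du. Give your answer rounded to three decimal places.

9.388

Subinterval widths: 0.5, 2.25, 0.75.
g(2.5) ≈ 2.345, g(3) ≈ 2.449, g(5.25) ≈ 2.872, g(6) ≈ 3.000.
On each subinterval the trapezoid contributes (Δu_i/2)·[g(u_{i-1}) + g(u_i)].
Sum ≈ 9.388.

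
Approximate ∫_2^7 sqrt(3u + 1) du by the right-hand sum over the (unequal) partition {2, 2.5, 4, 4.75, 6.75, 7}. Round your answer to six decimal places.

20.187057

Subinterval widths: 0.5, 1.5, 0.75, 2, 0.25.
Right endpoints: 2.5, 4, 4.75, 6.75, 7.
f(2.5) ≈ 2.915476, f(4) ≈ 3.605551, f(4.75) ≈ 3.905125, f(6.75) ≈ 4.609772, f(7) ≈ 4.690416.
Sum = Σ Δu_i · f(u_i).
Sum ≈ 20.187057.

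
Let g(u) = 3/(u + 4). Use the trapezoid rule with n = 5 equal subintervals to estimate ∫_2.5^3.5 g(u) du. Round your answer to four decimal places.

0.4294

Δu = (3.5 − 2.5)/5 = 0.2.
g(2.5) = 6/13, g(2.7) = 30/67, g(2.9) = 10/23, g(3.1) = 30/71, g(3.3) = 30/73, g(3.5) = 0.4.
T_5 = (Δu/2)·[g(u_0) + 2g(u_1) + ... + 2g(u_{4}) + g(u_5)].
Sum ≈ 0.4294.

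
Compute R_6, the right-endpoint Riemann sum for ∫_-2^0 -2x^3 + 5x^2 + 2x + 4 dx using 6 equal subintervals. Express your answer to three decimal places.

20.407

Δx = (0 − (-2))/6 = 1/3.
Right endpoints: -5/3, -4/3, -1, -2/3, -1/3, 0.
f(-5/3) = 643/27, f(-4/3) = 404/27, f(-1) = 9, f(-2/3) = 148/27, f(-1/3) = 107/27, f(0) = 4.
Sum = Δx · [f(-5/3) + f(-4/3) + f(-1) + ...].
Sum ≈ 20.407.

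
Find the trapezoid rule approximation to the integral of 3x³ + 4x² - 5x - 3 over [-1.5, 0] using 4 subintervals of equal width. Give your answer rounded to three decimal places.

Δx = (0 − (-1.5))/4 = 0.375.
f(-1.5) = 3.375, f(-1.125) = 1749/512, f(-0.75) = 1.734375, f(-0.375) = -369/512, f(0) = -3.
T_4 = (Δx/2)·[f(x_0) + 2f(x_1) + 2f(x_2) + 2f(x_3) + f(x_4)].
Sum ≈ 1.731.

1.731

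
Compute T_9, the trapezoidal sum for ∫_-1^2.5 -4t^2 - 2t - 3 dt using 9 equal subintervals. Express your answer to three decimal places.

-38.270

Δt = (2.5 − (-1))/9 = 7/18.
f(-1) = -5, f(-11/18) = -265/81, f(-2/9) = -223/81, f(1/6) = -31/9, f(5/9) = -433/81, f(17/18) = -685/81, f(4/3) = -115/9, f(31/18) = -1483/81, f(19/9) = -2029/81, f(2.5) = -33.
T_9 = (Δt/2)·[f(t_0) + 2f(t_1) + ... + 2f(t_{8}) + f(t_9)].
Sum ≈ -38.270.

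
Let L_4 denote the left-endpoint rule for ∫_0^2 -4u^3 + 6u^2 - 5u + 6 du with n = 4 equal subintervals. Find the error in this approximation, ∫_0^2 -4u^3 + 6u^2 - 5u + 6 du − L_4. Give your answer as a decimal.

-4

Exact integral: ∫_0^2 f(u) du = 2.
L_4 = 6.
Error = 2 − 6 = -4.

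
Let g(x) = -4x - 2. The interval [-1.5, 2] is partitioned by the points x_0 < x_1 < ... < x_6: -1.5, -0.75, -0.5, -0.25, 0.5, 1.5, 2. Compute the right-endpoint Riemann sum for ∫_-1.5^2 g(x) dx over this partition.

-15.5

Subinterval widths: 0.75, 0.25, 0.25, 0.75, 1, 0.5.
Right endpoints: -0.75, -0.5, -0.25, 0.5, 1.5, 2.
g(-0.75) = 1, g(-0.5) = 0, g(-0.25) = -1, g(0.5) = -4, g(1.5) = -8, g(2) = -10.
Sum = Σ Δx_i · g(x_i).
Sum = -15.5.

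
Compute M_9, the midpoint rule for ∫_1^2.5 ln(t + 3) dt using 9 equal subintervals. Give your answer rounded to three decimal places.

Δt = (2.5 − 1)/9 = 1/6.
Midpoints: 13/12, 1.25, 17/12, 19/12, 1.75, 23/12, 25/12, 2.25, 29/12.
f(13/12) ≈ 1.407, f(1.25) ≈ 1.447, f(17/12) ≈ 1.485, f(19/12) ≈ 1.522, f(1.75) ≈ 1.558, f(23/12) ≈ 1.593, f(25/12) ≈ 1.626, f(2.25) ≈ 1.658, f(29/12) ≈ 1.689.
Sum = Δt · [f(13/12) + f(1.25) + f(17/12) + ...].
Sum ≈ 2.331.

2.331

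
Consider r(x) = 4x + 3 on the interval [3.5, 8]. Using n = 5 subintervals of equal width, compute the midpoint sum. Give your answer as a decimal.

Δx = (8 − 3.5)/5 = 0.9.
Midpoints: 3.95, 4.85, 5.75, 6.65, 7.55.
r(3.95) = 18.8, r(4.85) = 22.4, r(5.75) = 26, r(6.65) = 29.6, r(7.55) = 33.2.
Sum = Δx · [r(3.95) + r(4.85) + r(5.75) + r(6.65) + r(7.55)].
Sum = 117.

117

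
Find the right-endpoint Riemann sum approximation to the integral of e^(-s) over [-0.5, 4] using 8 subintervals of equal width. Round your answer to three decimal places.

Δs = (4 − (-0.5))/8 = 0.5625.
Right endpoints: 0.0625, 0.625, 1.1875, 1.75, 2.3125, 2.875, 3.4375, 4.
f(0.0625) ≈ 0.939, f(0.625) ≈ 0.535, f(1.1875) ≈ 0.305, f(1.75) ≈ 0.174, f(2.3125) ≈ 0.099, f(2.875) ≈ 0.056, f(3.4375) ≈ 0.032, f(4) ≈ 0.018.
Sum = Δs · [f(0.0625) + f(0.625) + f(1.1875) + ...].
Sum ≈ 1.215.

1.215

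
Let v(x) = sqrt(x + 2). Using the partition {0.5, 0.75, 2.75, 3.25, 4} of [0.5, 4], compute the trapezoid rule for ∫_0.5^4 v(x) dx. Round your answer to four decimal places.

Subinterval widths: 0.25, 2, 0.5, 0.75.
v(0.5) ≈ 1.5811, v(0.75) ≈ 1.6583, v(2.75) ≈ 2.1794, v(3.25) ≈ 2.2913, v(4) ≈ 2.4495.
On each subinterval the trapezoid contributes (Δx_i/2)·[v(x_{i-1}) + v(x_i)].
Sum ≈ 7.1382.

7.1382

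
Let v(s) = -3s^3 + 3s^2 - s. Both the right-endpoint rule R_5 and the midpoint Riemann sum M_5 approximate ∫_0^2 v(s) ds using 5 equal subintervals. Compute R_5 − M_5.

-3.28

R_5 = -9.12.
M_5 = -5.84.
R_5 − M_5 = -3.28.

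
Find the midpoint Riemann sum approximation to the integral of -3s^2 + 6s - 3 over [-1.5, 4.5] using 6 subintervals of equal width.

Δs = (4.5 − (-1.5))/6 = 1.
Midpoints: -1, 0, 1, 2, 3, 4.
f(-1) = -12, f(0) = -3, f(1) = 0, f(2) = -3, f(3) = -12, f(4) = -27.
Sum = Δs · [f(-1) + f(0) + f(1) + ...].
Sum = -57.

-57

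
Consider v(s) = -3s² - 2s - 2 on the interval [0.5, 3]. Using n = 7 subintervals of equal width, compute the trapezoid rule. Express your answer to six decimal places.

Δs = (3 − 0.5)/7 = 5/14.
v(0.5) = -3.75, v(6/7) = -290/49, v(17/14) = -1735/196, v(11/7) = -615/49, v(27/14) = -3335/196, v(16/7) = -1090/49, v(37/14) = -5535/196, v(3) = -35.
T_7 = (Δs/2)·[v(s_0) + 2v(s_1) + ... + 2v(s_{6}) + v(s_7)].
Sum ≈ -40.784439.

-40.784439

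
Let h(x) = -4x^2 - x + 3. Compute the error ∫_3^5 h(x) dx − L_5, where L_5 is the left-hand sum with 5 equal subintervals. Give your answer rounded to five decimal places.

-12.98667

Exact integral: ∫_3^5 h(x) dx ≈ -132.6666667.
L_5 = -119.68.
Error ≈ -132.6666667 − (-119.68) ≈ -12.98667.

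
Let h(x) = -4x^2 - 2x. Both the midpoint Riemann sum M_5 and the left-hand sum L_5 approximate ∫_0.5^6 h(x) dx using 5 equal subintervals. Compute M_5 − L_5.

-78.045

M_5 = -321.365.
L_5 = -243.32.
M_5 − L_5 = -78.045.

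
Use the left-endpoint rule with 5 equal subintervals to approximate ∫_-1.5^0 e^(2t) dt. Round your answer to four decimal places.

Δt = (0 − (-1.5))/5 = 0.3.
Left endpoints: -1.5, -1.2, -0.9, -0.6, -0.3.
f(-1.5) ≈ 0.0498, f(-1.2) ≈ 0.0907, f(-0.9) ≈ 0.1653, f(-0.6) ≈ 0.3012, f(-0.3) ≈ 0.5488.
Sum = Δt · [f(-1.5) + f(-1.2) + f(-0.9) + f(-0.6) + f(-0.3)].
Sum ≈ 0.3467.

0.3467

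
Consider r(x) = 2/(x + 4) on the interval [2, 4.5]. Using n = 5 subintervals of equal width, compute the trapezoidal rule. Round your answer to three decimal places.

0.697

Δx = (4.5 − 2)/5 = 0.5.
r(2) = 1/3, r(2.5) = 4/13, r(3) = 2/7, r(3.5) = 4/15, r(4) = 0.25, r(4.5) = 4/17.
T_5 = (Δx/2)·[r(x_0) + 2r(x_1) + ... + 2r(x_{4}) + r(x_5)].
Sum ≈ 0.697.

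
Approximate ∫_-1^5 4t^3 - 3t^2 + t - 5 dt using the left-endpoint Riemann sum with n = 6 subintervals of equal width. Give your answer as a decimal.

282

Δt = (5 − (-1))/6 = 1.
Left endpoints: -1, 0, 1, 2, 3, 4.
f(-1) = -13, f(0) = -5, f(1) = -3, f(2) = 17, f(3) = 79, f(4) = 207.
Sum = Δt · [f(-1) + f(0) + f(1) + ...].
Sum = 282.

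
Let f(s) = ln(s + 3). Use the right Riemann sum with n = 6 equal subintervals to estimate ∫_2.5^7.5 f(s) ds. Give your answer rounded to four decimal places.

10.5778

Δs = (7.5 − 2.5)/6 = 5/6.
Right endpoints: 10/3, 25/6, 5, 35/6, 20/3, 7.5.
f(10/3) ≈ 1.8458, f(25/6) ≈ 1.9694, f(5) ≈ 2.0794, f(35/6) ≈ 2.1785, f(20/3) ≈ 2.2687, f(7.5) ≈ 2.3514.
Sum = Δs · [f(10/3) + f(25/6) + f(5) + ...].
Sum ≈ 10.5778.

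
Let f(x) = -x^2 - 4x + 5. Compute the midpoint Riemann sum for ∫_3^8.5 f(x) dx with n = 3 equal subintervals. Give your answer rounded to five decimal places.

Δx = (8.5 − 3)/3 = 11/6.
Midpoints: 47/12, 5.75, 91/12.
f(47/12) = -3745/144, f(5.75) = -51.0625, f(91/12) = -11929/144.
Sum = Δx · [f(47/12) + f(5.75) + f(91/12)].
Sum ≈ -293.16782.

-293.16782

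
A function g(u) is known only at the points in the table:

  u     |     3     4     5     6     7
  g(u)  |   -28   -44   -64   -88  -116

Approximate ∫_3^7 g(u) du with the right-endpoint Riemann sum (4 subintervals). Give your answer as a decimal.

Δu = 1.
Sum = 1·[(-44) + (-64) + (-88) + (-116)] = -312.

-312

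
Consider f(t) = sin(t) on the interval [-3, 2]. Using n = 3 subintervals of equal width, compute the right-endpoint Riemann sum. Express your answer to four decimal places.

Δt = (2 − (-3))/3 = 5/3.
Right endpoints: -4/3, 1/3, 2.
f(-4/3) ≈ -0.9719, f(1/3) ≈ 0.3272, f(2) ≈ 0.9093.
Sum = Δt · [f(-4/3) + f(1/3) + f(2)].
Sum ≈ 0.4409.

0.4409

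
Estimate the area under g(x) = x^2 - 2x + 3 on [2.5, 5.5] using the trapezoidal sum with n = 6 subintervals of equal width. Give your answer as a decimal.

35.375

Δx = (5.5 − 2.5)/6 = 0.5.
g(2.5) = 4.25, g(3) = 6, g(3.5) = 8.25, g(4) = 11, g(4.5) = 14.25, g(5) = 18, g(5.5) = 22.25.
T_6 = (Δx/2)·[g(x_0) + 2g(x_1) + ... + 2g(x_{5}) + g(x_6)].
Sum = 35.375.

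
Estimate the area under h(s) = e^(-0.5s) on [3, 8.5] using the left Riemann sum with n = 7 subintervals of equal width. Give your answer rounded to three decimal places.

Δs = (8.5 − 3)/7 = 11/14.
Left endpoints: 3, 53/14, 32/7, 75/14, 43/7, 97/14, 54/7.
h(3) ≈ 0.223, h(53/14) ≈ 0.151, h(32/7) ≈ 0.102, h(75/14) ≈ 0.069, h(43/7) ≈ 0.046, h(97/14) ≈ 0.031, h(54/7) ≈ 0.021.
Sum = Δs · [h(3) + h(53/14) + h(32/7) + ...].
Sum ≈ 0.505.

0.505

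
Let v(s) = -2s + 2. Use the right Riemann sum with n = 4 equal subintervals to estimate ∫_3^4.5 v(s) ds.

Δs = (4.5 − 3)/4 = 0.375.
Right endpoints: 3.375, 3.75, 4.125, 4.5.
v(3.375) = -4.75, v(3.75) = -5.5, v(4.125) = -6.25, v(4.5) = -7.
Sum = Δs · [v(3.375) + v(3.75) + v(4.125) + v(4.5)].
Sum = -8.8125.

-8.8125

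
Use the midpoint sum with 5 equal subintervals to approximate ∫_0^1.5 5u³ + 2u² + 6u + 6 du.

24.1790625

Δu = (1.5 − 0)/5 = 0.3.
Midpoints: 0.15, 0.45, 0.75, 1.05, 1.35.
f(0.15) = 6.961875, f(0.45) = 9.560625, f(0.75) = 13.734375, f(1.05) = 20.293125, f(1.35) = 30.046875.
Sum = Δu · [f(0.15) + f(0.45) + f(0.75) + f(1.05) + f(1.35)].
Sum = 24.1790625.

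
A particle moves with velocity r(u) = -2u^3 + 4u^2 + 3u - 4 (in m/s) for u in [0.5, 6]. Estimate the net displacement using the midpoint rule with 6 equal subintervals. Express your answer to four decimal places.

Δu = (6 − 0.5)/6 = 11/12.
Midpoints: 23/24, 1.875, 67/24, 89/24, 4.625, 133/24.
r(23/24) = 5449/6912, r(1.875) = 2.50390625, r(67/24) = -55051/6912, r(89/24) = -275513/6912, r(4.625) = -102.42578125, r(133/24) = -1416301/6912.
Sum = Δu · [r(23/24) + r(1.875) + r(67/24) + ...].
Sum ≈ -322.5409.

-322.5409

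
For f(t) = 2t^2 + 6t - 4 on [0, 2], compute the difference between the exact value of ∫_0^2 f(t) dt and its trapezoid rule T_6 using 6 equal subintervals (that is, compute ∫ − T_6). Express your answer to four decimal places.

Exact integral: ∫_0^2 f(t) dt ≈ 9.333333.
T_6 ≈ 9.407407.
Error ≈ 9.333333 − 9.407407 ≈ -0.0741.

-0.0741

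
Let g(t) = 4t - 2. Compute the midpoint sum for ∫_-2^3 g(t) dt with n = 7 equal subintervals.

0

Δt = (3 − (-2))/7 = 5/7.
Midpoints: -23/14, -13/14, -3/14, 0.5, 17/14, 27/14, 37/14.
g(-23/14) = -60/7, g(-13/14) = -40/7, g(-3/14) = -20/7, g(0.5) = 0, g(17/14) = 20/7, g(27/14) = 40/7, g(37/14) = 60/7.
Sum = Δt · [g(-23/14) + g(-13/14) + g(-3/14) + ...].
Sum = 0.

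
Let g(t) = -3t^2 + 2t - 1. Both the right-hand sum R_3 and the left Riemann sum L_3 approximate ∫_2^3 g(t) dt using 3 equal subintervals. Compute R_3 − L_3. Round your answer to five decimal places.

-4.33333

R_3 ≈ -17.2222222.
L_3 ≈ -12.8888889.
R_3 − L_3 ≈ -4.33333.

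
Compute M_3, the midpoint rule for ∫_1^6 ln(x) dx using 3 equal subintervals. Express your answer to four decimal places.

5.8352

Δx = (6 − 1)/3 = 5/3.
Midpoints: 11/6, 3.5, 31/6.
f(11/6) ≈ 0.6061, f(3.5) ≈ 1.2528, f(31/6) ≈ 1.6422.
Sum = Δx · [f(11/6) + f(3.5) + f(31/6)].
Sum ≈ 5.8352.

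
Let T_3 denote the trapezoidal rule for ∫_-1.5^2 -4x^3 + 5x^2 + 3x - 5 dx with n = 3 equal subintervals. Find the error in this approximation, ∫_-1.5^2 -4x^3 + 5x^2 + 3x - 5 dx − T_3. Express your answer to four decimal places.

Exact integral: ∫_-1.5^2 f(x) dx ≈ -6.854167.
T_3 ≈ -5.266204.
Error ≈ -6.854167 − (-5.266204) ≈ -1.5880.

-1.5880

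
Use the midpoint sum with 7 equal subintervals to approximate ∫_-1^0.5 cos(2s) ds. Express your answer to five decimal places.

0.88212

Δs = (0.5 − (-1))/7 = 3/14.
Midpoints: -25/28, -19/28, -13/28, -0.25, -1/28, 5/28, 11/28.
f(-25/28) ≈ -0.21327, f(-19/28) ≈ 0.21203, f(-13/28) ≈ 0.59898, f(-0.25) ≈ 0.87758, f(-1/28) ≈ 0.99745, f(5/28) ≈ 0.93690, f(11/28) ≈ 0.70688.
Sum = Δs · [f(-25/28) + f(-19/28) + f(-13/28) + ...].
Sum ≈ 0.88212.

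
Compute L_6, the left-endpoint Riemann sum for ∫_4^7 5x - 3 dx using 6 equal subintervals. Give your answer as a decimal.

Δx = (7 − 4)/6 = 0.5.
Left endpoints: 4, 4.5, 5, 5.5, 6, 6.5.
f(4) = 17, f(4.5) = 19.5, f(5) = 22, f(5.5) = 24.5, f(6) = 27, f(6.5) = 29.5.
Sum = Δx · [f(4) + f(4.5) + f(5) + ...].
Sum = 69.75.

69.75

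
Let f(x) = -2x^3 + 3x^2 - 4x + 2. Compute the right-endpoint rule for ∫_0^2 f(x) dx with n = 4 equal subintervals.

-7.25

Δx = (2 − 0)/4 = 0.5.
Right endpoints: 0.5, 1, 1.5, 2.
f(0.5) = 0.5, f(1) = -1, f(1.5) = -4, f(2) = -10.
Sum = Δx · [f(0.5) + f(1) + f(1.5) + f(2)].
Sum = -7.25.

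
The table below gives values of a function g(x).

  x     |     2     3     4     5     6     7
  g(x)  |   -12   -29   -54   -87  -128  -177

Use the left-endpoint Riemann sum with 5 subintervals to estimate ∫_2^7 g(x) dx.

Δx = 1.
Sum = 1·[(-12) + (-29) + (-54) + (-87) + (-128)] = -310.

-310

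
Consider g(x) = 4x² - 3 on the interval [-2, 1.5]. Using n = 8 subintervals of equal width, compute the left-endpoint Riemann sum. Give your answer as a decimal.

Δx = (1.5 − (-2))/8 = 0.4375.
Left endpoints: -2, -1.5625, -1.125, -0.6875, -0.25, 0.1875, 0.625, 1.0625.
g(-2) = 13, g(-1.5625) = 6.765625, g(-1.125) = 2.0625, g(-0.6875) = -1.109375, g(-0.25) = -2.75, g(0.1875) = -2.859375, g(0.625) = -1.4375, g(1.0625) = 1.515625.
Sum = Δx · [g(-2) + g(-1.5625) + g(-1.125) + ...].
Sum = 6.64453125.

6.64453125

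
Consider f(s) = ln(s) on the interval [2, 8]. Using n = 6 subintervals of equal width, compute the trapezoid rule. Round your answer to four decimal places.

9.2183

Δs = (8 − 2)/6 = 1.
f(2) ≈ 0.6931, f(3) ≈ 1.0986, f(4) ≈ 1.3863, f(5) ≈ 1.6094, f(6) ≈ 1.7918, f(7) ≈ 1.9459, f(8) ≈ 2.0794.
T_6 = (Δs/2)·[f(s_0) + 2f(s_1) + ... + 2f(s_{5}) + f(s_6)].
Sum ≈ 9.2183.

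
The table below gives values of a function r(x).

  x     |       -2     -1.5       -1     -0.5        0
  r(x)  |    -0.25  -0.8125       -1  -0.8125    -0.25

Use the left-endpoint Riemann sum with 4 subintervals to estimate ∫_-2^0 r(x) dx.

Δx = 0.5.
Sum = 0.5·[(-0.25) + (-0.8125) + (-1) + (-0.8125)] = -1.4375.

-1.4375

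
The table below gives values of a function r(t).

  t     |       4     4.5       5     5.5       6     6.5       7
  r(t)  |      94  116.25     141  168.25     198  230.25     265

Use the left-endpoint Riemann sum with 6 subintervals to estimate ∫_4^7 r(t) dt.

473.875

Δt = 0.5.
Sum = 0.5·[94 + 116.25 + 141 + 168.25 + 198 + 230.25] = 473.875.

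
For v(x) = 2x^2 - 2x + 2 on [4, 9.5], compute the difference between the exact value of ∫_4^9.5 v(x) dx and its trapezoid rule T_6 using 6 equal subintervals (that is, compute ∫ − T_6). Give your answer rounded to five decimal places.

Exact integral: ∫_4^9.5 v(x) dx ≈ 465.6666667.
T_6 ≈ 467.2071759.
Error ≈ 465.6666667 − 467.2071759 ≈ -1.54051.

-1.54051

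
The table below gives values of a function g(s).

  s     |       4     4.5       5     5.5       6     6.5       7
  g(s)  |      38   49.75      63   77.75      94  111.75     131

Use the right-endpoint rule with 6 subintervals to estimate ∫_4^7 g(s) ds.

263.625

Δs = 0.5.
Sum = 0.5·[49.75 + 63 + 77.75 + 94 + 111.75 + 131] = 263.625.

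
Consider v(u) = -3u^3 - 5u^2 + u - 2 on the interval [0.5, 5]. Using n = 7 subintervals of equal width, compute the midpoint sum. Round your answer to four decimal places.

-668.8426

Δu = (5 − 0.5)/7 = 9/14.
Midpoints: 23/28, 41/28, 59/28, 2.75, 95/28, 113/28, 131/28.
v(23/28) = -136433/21952, v(41/28) = -453863/21952, v(59/28) = -1101125/21952, v(2.75) = -99.453125, v(95/28) = -3805049/21952, v(113/28) = -6071663/21952, v(131/28) = -9088013/21952.
Sum = Δu · [v(23/28) + v(41/28) + v(59/28) + ...].
Sum ≈ -668.8426.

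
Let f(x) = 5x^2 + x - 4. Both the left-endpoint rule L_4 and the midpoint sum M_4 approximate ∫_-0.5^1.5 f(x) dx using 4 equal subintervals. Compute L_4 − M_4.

L_4 = -3.75.
M_4 = -1.375.
L_4 − M_4 = -2.375.

-2.375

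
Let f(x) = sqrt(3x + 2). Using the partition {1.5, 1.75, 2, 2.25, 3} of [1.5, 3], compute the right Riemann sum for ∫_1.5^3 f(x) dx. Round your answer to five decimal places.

Subinterval widths: 0.25, 0.25, 0.25, 0.75.
Right endpoints: 1.75, 2, 2.25, 3.
f(1.75) ≈ 2.69258, f(2) ≈ 2.82843, f(2.25) ≈ 2.95804, f(3) ≈ 3.31662.
Sum = Σ Δx_i · f(x_i).
Sum ≈ 4.60723.

4.60723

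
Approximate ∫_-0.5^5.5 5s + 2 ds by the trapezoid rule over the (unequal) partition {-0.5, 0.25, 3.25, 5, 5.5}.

Subinterval widths: 0.75, 3, 1.75, 0.5.
f(-0.5) = -0.5, f(0.25) = 3.25, f(3.25) = 18.25, f(5) = 27, f(5.5) = 29.5.
On each subinterval the trapezoid contributes (Δs_i/2)·[f(s_{i-1}) + f(s_i)].
Sum = 87.

87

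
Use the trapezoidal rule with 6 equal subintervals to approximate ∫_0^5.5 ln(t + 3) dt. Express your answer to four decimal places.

9.3797

Δt = (5.5 − 0)/6 = 11/12.
f(0) ≈ 1.0986, f(11/12) ≈ 1.3652, f(11/6) ≈ 1.5755, f(2.75) ≈ 1.7492, f(11/3) ≈ 1.8971, f(55/12) ≈ 2.0260, f(5.5) ≈ 2.1401.
T_6 = (Δt/2)·[f(t_0) + 2f(t_1) + ... + 2f(t_{5}) + f(t_6)].
Sum ≈ 9.3797.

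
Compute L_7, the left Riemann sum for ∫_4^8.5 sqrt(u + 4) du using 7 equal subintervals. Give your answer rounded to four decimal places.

Δu = (8.5 − 4)/7 = 9/14.
Left endpoints: 4, 65/14, 37/7, 83/14, 46/7, 101/14, 55/7.
f(4) ≈ 2.8284, f(65/14) ≈ 2.9399, f(37/7) ≈ 3.0472, f(83/14) ≈ 3.1510, f(46/7) ≈ 3.2514, f(101/14) ≈ 3.3488, f(55/7) ≈ 3.4434.
Sum = Δu · [f(4) + f(65/14) + f(37/7) + ...].
Sum ≈ 14.1493.

14.1493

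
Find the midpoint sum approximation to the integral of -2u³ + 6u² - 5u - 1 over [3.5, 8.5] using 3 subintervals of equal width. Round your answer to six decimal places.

Δu = (8.5 − 3.5)/3 = 5/3.
Midpoints: 13/3, 6, 23/3.
f(13/3) = -1964/27, f(6) = -247, f(23/3) = -15874/27.
Sum = Δu · [f(13/3) + f(6) + f(23/3)].
Sum ≈ -1512.777778.

-1512.777778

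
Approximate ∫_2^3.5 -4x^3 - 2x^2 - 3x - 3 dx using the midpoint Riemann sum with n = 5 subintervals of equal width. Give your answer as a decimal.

-173.79375

Δx = (3.5 − 2)/5 = 0.3.
Midpoints: 2.15, 2.45, 2.75, 3.05, 3.35.
f(2.15) = -58.4485, f(2.45) = -81.1795, f(2.75) = -109.5625, f(3.05) = -144.2455, f(3.35) = -185.8765.
Sum = Δx · [f(2.15) + f(2.45) + f(2.75) + f(3.05) + f(3.35)].
Sum = -173.79375.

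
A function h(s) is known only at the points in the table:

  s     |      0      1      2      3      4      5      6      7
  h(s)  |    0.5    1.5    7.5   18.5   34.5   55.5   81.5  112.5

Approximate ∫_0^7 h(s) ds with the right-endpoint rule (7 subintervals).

311.5

Δs = 1.
Sum = 1·[1.5 + 7.5 + 18.5 + 34.5 + 55.5 + 81.5 + 112.5] = 311.5.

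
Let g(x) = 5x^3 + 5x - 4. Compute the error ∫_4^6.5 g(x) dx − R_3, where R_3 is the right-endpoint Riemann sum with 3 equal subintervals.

Exact integral: ∫_4^6.5 g(x) dx = 1966.953125.
R_3 = 2433.75.
Error = 1966.953125 − 2433.75 = -466.796875.

-466.796875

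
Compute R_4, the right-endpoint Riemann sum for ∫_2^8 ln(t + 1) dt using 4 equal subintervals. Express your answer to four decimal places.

Δt = (8 − 2)/4 = 1.5.
Right endpoints: 3.5, 5, 6.5, 8.
f(3.5) ≈ 1.5041, f(5) ≈ 1.7918, f(6.5) ≈ 2.0149, f(8) ≈ 2.1972.
Sum = Δt · [f(3.5) + f(5) + f(6.5) + f(8)].
Sum ≈ 11.2619.

11.2619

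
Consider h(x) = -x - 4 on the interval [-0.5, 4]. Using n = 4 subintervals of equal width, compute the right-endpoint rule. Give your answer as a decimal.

Δx = (4 − (-0.5))/4 = 1.125.
Right endpoints: 0.625, 1.75, 2.875, 4.
h(0.625) = -4.625, h(1.75) = -5.75, h(2.875) = -6.875, h(4) = -8.
Sum = Δx · [h(0.625) + h(1.75) + h(2.875) + h(4)].
Sum = -28.40625.

-28.40625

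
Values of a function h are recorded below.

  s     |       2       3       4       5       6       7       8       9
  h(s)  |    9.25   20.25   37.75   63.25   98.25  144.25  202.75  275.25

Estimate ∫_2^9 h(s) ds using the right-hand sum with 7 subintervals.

Δs = 1.
Sum = 1·[20.25 + 37.75 + 63.25 + 98.25 + 144.25 + 202.75 + 275.25] = 841.75.

841.75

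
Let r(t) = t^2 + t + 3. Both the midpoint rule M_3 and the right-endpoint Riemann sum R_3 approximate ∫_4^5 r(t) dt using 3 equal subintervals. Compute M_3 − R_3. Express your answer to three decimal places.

-1.694

M_3 ≈ 27.82407.
R_3 ≈ 29.51852.
M_3 − R_3 ≈ -1.694.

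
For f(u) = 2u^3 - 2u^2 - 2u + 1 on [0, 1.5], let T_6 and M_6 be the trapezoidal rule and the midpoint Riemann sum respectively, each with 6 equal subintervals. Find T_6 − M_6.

T_6 = -0.4296875.
M_6 = -0.48828125.
T_6 − M_6 = 0.05859375.

0.05859375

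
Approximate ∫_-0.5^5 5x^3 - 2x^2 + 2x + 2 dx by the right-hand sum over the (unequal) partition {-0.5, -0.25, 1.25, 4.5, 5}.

1695.44140625

Subinterval widths: 0.25, 1.5, 3.25, 0.5.
Right endpoints: -0.25, 1.25, 4.5, 5.
f(-0.25) = 1.296875, f(1.25) = 11.140625, f(4.5) = 426.125, f(5) = 587.
Sum = Σ Δx_i · f(x_i).
Sum = 1695.44140625.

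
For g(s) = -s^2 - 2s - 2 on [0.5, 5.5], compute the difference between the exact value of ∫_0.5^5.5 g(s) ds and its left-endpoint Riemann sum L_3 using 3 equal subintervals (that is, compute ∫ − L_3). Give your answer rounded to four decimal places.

Exact integral: ∫_0.5^5.5 g(s) ds ≈ -95.416667.
L_3 ≈ -64.398148.
Error ≈ -95.416667 − (-64.398148) ≈ -31.0185.

-31.0185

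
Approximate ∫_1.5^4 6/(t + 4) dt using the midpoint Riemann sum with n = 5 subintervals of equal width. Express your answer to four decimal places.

Δt = (4 − 1.5)/5 = 0.5.
Midpoints: 1.75, 2.25, 2.75, 3.25, 3.75.
f(1.75) = 24/23, f(2.25) = 0.96, f(2.75) = 8/9, f(3.25) = 24/29, f(3.75) = 24/31.
Sum = Δt · [f(1.75) + f(2.25) + f(2.75) + f(3.25) + f(3.75)].
Sum ≈ 2.2471.

2.2471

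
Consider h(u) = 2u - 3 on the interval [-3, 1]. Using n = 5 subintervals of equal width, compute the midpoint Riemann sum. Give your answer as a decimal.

-20

Δu = (1 − (-3))/5 = 0.8.
Midpoints: -2.6, -1.8, -1, -0.2, 0.6.
h(-2.6) = -8.2, h(-1.8) = -6.6, h(-1) = -5, h(-0.2) = -3.4, h(0.6) = -1.8.
Sum = Δu · [h(-2.6) + h(-1.8) + h(-1) + h(-0.2) + h(0.6)].
Sum = -20.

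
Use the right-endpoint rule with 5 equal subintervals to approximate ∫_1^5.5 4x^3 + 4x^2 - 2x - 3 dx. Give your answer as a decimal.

Δx = (5.5 − 1)/5 = 0.9.
Right endpoints: 1.9, 2.8, 3.7, 4.6, 5.5.
f(1.9) = 35.076, f(2.8) = 110.568, f(3.7) = 246.972, f(4.6) = 461.784, f(5.5) = 772.5.
Sum = Δx · [f(1.9) + f(2.8) + f(3.7) + f(4.6) + f(5.5)].
Sum = 1464.21.

1464.21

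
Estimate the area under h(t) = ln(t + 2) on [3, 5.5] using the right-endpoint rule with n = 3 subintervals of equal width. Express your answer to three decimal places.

4.730

Δt = (5.5 − 3)/3 = 5/6.
Right endpoints: 23/6, 14/3, 5.5.
h(23/6) ≈ 1.764, h(14/3) ≈ 1.897, h(5.5) ≈ 2.015.
Sum = Δt · [h(23/6) + h(14/3) + h(5.5)].
Sum ≈ 4.730.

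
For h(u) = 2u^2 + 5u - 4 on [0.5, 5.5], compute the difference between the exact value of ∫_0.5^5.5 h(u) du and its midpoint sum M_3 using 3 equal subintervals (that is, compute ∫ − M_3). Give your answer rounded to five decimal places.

Exact integral: ∫_0.5^5.5 h(u) du ≈ 165.8333333.
M_3 ≈ 163.5185185.
Error ≈ 165.8333333 − 163.5185185 ≈ 2.31481.

2.31481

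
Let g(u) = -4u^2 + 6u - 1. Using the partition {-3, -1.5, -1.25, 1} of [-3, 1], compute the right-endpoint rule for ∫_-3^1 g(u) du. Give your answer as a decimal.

-29.9375

Subinterval widths: 1.5, 0.25, 2.25.
Right endpoints: -1.5, -1.25, 1.
g(-1.5) = -19, g(-1.25) = -14.75, g(1) = 1.
Sum = Σ Δu_i · g(u_i).
Sum = -29.9375.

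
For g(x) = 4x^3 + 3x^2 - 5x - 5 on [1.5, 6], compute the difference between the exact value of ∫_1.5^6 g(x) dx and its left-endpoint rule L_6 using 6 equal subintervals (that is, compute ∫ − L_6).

Exact integral: ∫_1.5^6 g(x) dx = 1396.6875.
L_6 = 1068.46875.
Error = 1396.6875 − 1068.46875 = 328.21875.

328.21875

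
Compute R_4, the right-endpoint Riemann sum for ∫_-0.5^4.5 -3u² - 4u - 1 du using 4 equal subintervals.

Δu = (4.5 − (-0.5))/4 = 1.25.
Right endpoints: 0.75, 2, 3.25, 4.5.
f(0.75) = -5.6875, f(2) = -21, f(3.25) = -45.6875, f(4.5) = -79.75.
Sum = Δu · [f(0.75) + f(2) + f(3.25) + f(4.5)].
Sum = -190.15625.

-190.15625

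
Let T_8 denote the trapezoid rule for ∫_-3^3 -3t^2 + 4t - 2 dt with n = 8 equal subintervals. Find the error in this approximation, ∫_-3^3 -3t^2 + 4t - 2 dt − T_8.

Exact integral: ∫_-3^3 f(t) dt = -66.
T_8 = -67.6875.
Error = -66 − (-67.6875) = 1.6875.

1.6875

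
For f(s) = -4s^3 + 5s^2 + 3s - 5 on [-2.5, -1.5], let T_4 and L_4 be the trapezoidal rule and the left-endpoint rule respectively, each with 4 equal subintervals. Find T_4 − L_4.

T_4 = 43.71875.
L_4 = 51.96875.
T_4 − L_4 = -8.25.

-8.25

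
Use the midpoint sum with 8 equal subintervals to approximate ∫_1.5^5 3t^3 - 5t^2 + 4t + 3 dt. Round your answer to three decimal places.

316.891

Δt = (5 − 1.5)/8 = 0.4375.
Midpoints: 1.71875, 2.15625, 2.59375, 3.03125, 3.46875, 3.90625, 4.34375, 4.78125.
f(1.71875) = 338709/32768, f(2.15625) = 604695/32768, f(2.59375) = 1051393/32768, f(3.03125) = 1728195/32768, f(3.46875) = 2684493/32768, f(3.90625) = 3969679/32768, f(4.34375) = 5633145/32768, f(4.78125) = 7724283/32768.
Sum = Δt · [f(1.71875) + f(2.15625) + f(2.59375) + ...].
Sum ≈ 316.891.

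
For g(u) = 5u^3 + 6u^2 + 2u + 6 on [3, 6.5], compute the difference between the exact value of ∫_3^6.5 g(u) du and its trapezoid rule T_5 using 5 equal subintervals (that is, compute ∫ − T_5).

-22.080625

Exact integral: ∫_3^6.5 g(u) du = 2679.578125.
T_5 = 2701.65875.
Error = 2679.578125 − 2701.65875 = -22.080625.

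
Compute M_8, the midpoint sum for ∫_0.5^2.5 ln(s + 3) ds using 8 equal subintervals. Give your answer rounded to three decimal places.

Δs = (2.5 − 0.5)/8 = 0.25.
Midpoints: 0.625, 0.875, 1.125, 1.375, 1.625, 1.875, 2.125, 2.375.
f(0.625) ≈ 1.288, f(0.875) ≈ 1.355, f(1.125) ≈ 1.417, f(1.375) ≈ 1.476, f(1.625) ≈ 1.531, f(1.875) ≈ 1.584, f(2.125) ≈ 1.634, f(2.375) ≈ 1.682.
Sum = Δs · [f(0.625) + f(0.875) + f(1.125) + ...].
Sum ≈ 2.992.

2.992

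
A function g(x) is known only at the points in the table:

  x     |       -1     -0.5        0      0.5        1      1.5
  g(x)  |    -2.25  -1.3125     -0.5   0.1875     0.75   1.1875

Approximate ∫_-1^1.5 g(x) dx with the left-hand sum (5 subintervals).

Δx = 0.5.
Sum = 0.5·[(-2.25) + (-1.3125) + (-0.5) + 0.1875 + 0.75] = -1.5625.

-1.5625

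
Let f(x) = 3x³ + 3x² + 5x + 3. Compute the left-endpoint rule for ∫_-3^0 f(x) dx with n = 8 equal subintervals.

-60.92578125

Δx = (0 − (-3))/8 = 0.375.
Left endpoints: -3, -2.625, -2.25, -1.875, -1.5, -1.125, -0.75, -0.375.
f(-3) = -66, f(-2.625) = -22383/512, f(-2.25) = -27.234375, f(-1.875) = -7989/512, f(-1.5) = -7.875, f(-1.125) = -1587/512, f(-0.75) = -0.328125, f(-0.375) = 711/512.
Sum = Δx · [f(-3) + f(-2.625) + f(-2.25) + ...].
Sum = -60.92578125.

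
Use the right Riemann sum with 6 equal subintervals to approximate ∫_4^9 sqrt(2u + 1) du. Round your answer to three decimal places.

Δu = (9 − 4)/6 = 5/6.
Right endpoints: 29/6, 17/3, 6.5, 22/3, 49/6, 9.
f(29/6) ≈ 3.266, f(17/3) ≈ 3.512, f(6.5) ≈ 3.742, f(22/3) ≈ 3.958, f(49/6) ≈ 4.163, f(9) ≈ 4.359.
Sum = Δu · [f(29/6) + f(17/3) + f(6.5) + ...].
Sum ≈ 19.167.

19.167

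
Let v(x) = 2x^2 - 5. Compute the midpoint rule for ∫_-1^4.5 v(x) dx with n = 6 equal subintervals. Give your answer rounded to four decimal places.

33.1464

Δx = (4.5 − (-1))/6 = 11/12.
Midpoints: -13/24, 0.375, 31/24, 53/24, 3.125, 97/24.
v(-13/24) = -1271/288, v(0.375) = -4.71875, v(31/24) = -479/288, v(53/24) = 1369/288, v(3.125) = 14.53125, v(97/24) = 7969/288.
Sum = Δx · [v(-13/24) + v(0.375) + v(31/24) + ...].
Sum ≈ 33.1464.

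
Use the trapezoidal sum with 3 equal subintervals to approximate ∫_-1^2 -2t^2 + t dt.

-5.5

Δt = (2 − (-1))/3 = 1.
f(-1) = -3, f(0) = 0, f(1) = -1, f(2) = -6.
T_3 = (Δt/2)·[f(t_0) + 2f(t_1) + 2f(t_2) + f(t_3)].
Sum = -5.5.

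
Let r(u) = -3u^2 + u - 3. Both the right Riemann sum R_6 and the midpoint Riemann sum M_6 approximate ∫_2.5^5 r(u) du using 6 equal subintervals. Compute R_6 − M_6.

R_6 ≈ -118.9149306.
M_6 ≈ -107.3914931.
R_6 − M_6 = -11.5234375.

-11.5234375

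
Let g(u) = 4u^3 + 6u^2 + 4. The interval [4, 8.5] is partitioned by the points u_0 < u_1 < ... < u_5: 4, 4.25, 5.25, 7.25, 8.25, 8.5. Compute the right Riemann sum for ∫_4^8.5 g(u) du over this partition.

Subinterval widths: 0.25, 1, 2, 1, 0.25.
Right endpoints: 4.25, 5.25, 7.25, 8.25, 8.5.
g(4.25) = 419.4375, g(5.25) = 748.1875, g(7.25) = 1843.6875, g(8.25) = 2658.4375, g(8.5) = 2894.
Sum = Σ Δu_i · g(u_i).
Sum = 7922.359375.

7922.359375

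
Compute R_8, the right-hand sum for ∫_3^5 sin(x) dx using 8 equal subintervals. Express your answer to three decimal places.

-1.405

Δx = (5 − 3)/8 = 0.25.
Right endpoints: 3.25, 3.5, 3.75, 4, 4.25, 4.5, 4.75, 5.
f(3.25) ≈ -0.108, f(3.5) ≈ -0.351, f(3.75) ≈ -0.572, f(4) ≈ -0.757, f(4.25) ≈ -0.895, f(4.5) ≈ -0.978, f(4.75) ≈ -0.999, f(5) ≈ -0.959.
Sum = Δx · [f(3.25) + f(3.5) + f(3.75) + ...].
Sum ≈ -1.405.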